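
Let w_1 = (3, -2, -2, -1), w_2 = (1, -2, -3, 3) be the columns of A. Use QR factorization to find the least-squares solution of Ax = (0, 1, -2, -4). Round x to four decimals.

x = (0.6943, -0.6497)

q_1 = w_1/‖w_1‖ = (3, -2, -2, -1)/4.2426 = (0.7071, -0.4714, -0.4714, -0.2357).
r_{12} = q_1·w_2 = 2.3570.
u_2 = w_2 − 2.3570·q_1 = (-0.6667, -0.8889, -1.8889, 3.5556).
‖u_2‖ = 4.1767, so q_2 = (-0.1596, -0.2128, -0.4522, 0.8513).
Qᵀb = (1.4142, -2.7135).
Back-substitute: x_2 = -2.7135/4.1767 = -0.6497.
x_1 = (1.4142 − 2.3570·(-0.6497))/4.2426 = 0.6943.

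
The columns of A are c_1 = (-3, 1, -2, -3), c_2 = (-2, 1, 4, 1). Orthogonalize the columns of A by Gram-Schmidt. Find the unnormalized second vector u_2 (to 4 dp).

u_2 = (-2.5217, 1.1739, 3.6522, 0.4783)

e_1 = c_1/‖c_1‖ = (-3, 1, -2, -3)/4.7958 = (-0.6255, 0.2085, -0.4170, -0.6255).
r_{12} = e_1·c_2 = -0.8341.
u_2 = c_2 + 0.8341·e_1 = (-2.5217, 1.1739, 3.6522, 0.4783).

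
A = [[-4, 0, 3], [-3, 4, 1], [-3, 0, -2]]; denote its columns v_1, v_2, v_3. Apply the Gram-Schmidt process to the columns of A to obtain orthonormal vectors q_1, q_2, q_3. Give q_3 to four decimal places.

q_3 = (0.6000, 0.0000, -0.8000)

q_1 = v_1/‖v_1‖ = (-4, -3, -3)/5.8310 = (-0.6860, -0.5145, -0.5145).
r_{12} = q_1·v_2 = -2.0580.
u_2 = v_2 + 2.0580·q_1 = (-1.4118, 2.9412, -1.0588).
‖u_2‖ = 3.4300, so q_2 = (-0.4116, 0.8575, -0.3087).
r_{13} = q_1·v_3 = -1.5435; r_{23} = q_2·v_3 = 0.2401.
u_3 = v_3 + 1.5435·q_1 − 0.2401·q_2 = (2.0400, 0.0000, -2.7200).
‖u_3‖ = 3.4000, so q_3 = (0.6000, 0.0000, -0.8000).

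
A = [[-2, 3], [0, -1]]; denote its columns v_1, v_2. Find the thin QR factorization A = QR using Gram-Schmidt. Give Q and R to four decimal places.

Q = [[-1.0000, 0.0000], [0.0000, -1.0000]], R = [[2.0000, -3.0000], [0.0000, 1.0000]]

v_1 = (-2, 0); ‖v_1‖ = 2.0000, so e_1 = (-1.0000, 0.0000).
e_1·v_2 = (-1.0000)·3 + 0.0000·(-1) = -3.0000.
u_2 = v_2 + 3.0000·e_1 = (0.0000, -1.0000).
‖u_2‖ = 1.0000, so e_2 = (0.0000, -1.0000).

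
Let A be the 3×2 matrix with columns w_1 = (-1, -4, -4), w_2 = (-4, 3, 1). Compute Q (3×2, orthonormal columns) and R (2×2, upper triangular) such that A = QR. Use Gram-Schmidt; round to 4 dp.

Q = [[-0.1741, -0.9381], [-0.6963, 0.3322], [-0.6963, -0.0977]], R = [[5.7446, -2.0889], [0.0000, 4.6515]]

w_1 = (-1, -4, -4); ‖w_1‖ = 5.7446, so q_1 = (-0.1741, -0.6963, -0.6963).
q_1·w_2 = (-0.1741)·(-4) + (-0.6963)·3 + (-0.6963)·1 = -2.0889.
u_2 = w_2 + 2.0889·q_1 = (-4.3636, 1.5455, -0.4545).
‖u_2‖ = 4.6515, so q_2 = (-0.9381, 0.3322, -0.0977).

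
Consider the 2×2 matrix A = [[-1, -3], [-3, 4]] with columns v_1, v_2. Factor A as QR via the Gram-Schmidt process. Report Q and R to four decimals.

Q = [[-0.3162, -0.9487], [-0.9487, 0.3162]], R = [[3.1623, -2.8460], [0.0000, 4.1110]]

q_1 = v_1/‖v_1‖ = (-1, -3)/3.1623 = (-0.3162, -0.9487).
r_{12} = q_1·v_2 = -2.8460.
u_2 = v_2 + 2.8460·q_1 = (-3.9000, 1.3000).
‖u_2‖ = 4.1110, so q_2 = (-0.9487, 0.3162).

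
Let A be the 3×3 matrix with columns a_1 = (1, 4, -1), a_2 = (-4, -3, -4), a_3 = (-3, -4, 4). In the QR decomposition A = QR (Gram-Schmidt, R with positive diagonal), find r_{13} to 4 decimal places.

a_1 = (1, 4, -1); ‖a_1‖ = 4.2426, so q_1 = (0.2357, 0.9428, -0.2357).
r_{13} = q_1·a_3 = -5.4212.

r_{13} = -5.4212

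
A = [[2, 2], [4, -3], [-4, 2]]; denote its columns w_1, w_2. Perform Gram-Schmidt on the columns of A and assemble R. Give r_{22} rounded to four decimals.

r_{22} = 3.1447

w_1 = (2, 4, -4); ‖w_1‖ = 6.0000, so e_1 = (0.3333, 0.6667, -0.6667).
e_1·w_2 = 0.3333·2 + 0.6667·(-3) + (-0.6667)·2 = -2.6667.
u_2 = w_2 + 2.6667·e_1 = (2.8889, -1.2222, 0.2222).
r_{22} = ‖u_2‖ = 3.1447.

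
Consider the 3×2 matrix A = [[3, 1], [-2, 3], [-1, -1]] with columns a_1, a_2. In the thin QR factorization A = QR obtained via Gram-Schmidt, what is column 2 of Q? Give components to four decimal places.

a_1 = (3, -2, -1); ‖a_1‖ = 3.7417, so q_1 = (0.8018, -0.5345, -0.2673).
q_1·a_2 = 0.8018·1 + (-0.5345)·3 + (-0.2673)·(-1) = -0.5345.
u_2 = a_2 + 0.5345·q_1 = (1.4286, 2.7143, -1.1429).
‖u_2‖ = 3.2733, so q_2 = (0.4364, 0.8292, -0.3491).

q_2 = (0.4364, 0.8292, -0.3491)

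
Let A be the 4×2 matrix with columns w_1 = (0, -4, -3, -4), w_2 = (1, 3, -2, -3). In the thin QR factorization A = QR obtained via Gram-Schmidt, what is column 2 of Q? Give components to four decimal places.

e_2 = (0.2126, 0.7623, -0.3319, -0.5134)

e_1 = w_1/‖w_1‖ = (0, -4, -3, -4)/6.4031 = (0.0000, -0.6247, -0.4685, -0.6247).
r_{12} = e_1·w_2 = 0.9370.
u_2 = w_2 − 0.9370·e_1 = (1.0000, 3.5854, -1.5610, -2.4146).
‖u_2‖ = 4.7034, so e_2 = (0.2126, 0.7623, -0.3319, -0.5134).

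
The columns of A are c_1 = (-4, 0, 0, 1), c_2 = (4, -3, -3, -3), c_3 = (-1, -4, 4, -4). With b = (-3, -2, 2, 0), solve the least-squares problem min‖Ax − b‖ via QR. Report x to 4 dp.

q_1 = c_1/‖c_1‖ = (-4, 0, 0, 1)/4.1231 = (-0.9701, 0.0000, 0.0000, 0.2425).
r_{12} = q_1·c_2 = -4.6082.
u_2 = c_2 + 4.6082·q_1 = (-0.4706, -3.0000, -3.0000, -1.8824).
‖u_2‖ = 4.6653, so q_2 = (-0.1009, -0.6431, -0.6431, -0.4035).
r_{13} = q_1·c_3 = 0.0000; r_{23} = q_2·c_3 = 1.7148.
u_3 = c_3 + 0.0000·q_1 − 1.7148·q_2 = (-0.8270, -2.8973, 5.1027, -3.3081).
‖u_3‖ = 6.7867, so q_3 = (-0.1219, -0.4269, 0.7519, -0.4874).
Qᵀb = (2.9104, 0.3026, 2.7231).
Back-substitute: x_3 = 2.7231/6.7867 = 0.4012.
x_2 = (0.3026 − 1.7148·0.4012)/4.6653 = -0.0826.
x_1 = (2.9104 + 4.6082·(-0.0826) + 0.0000·0.4012)/4.1231 = 0.6135.

x = (0.6135, -0.0826, 0.4012)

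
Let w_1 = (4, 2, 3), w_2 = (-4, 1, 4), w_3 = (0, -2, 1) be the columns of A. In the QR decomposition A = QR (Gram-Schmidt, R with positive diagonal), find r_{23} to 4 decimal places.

r_{23} = 0.3369

w_1 = (4, 2, 3); ‖w_1‖ = 5.3852, so q_1 = (0.7428, 0.3714, 0.5571).
q_1·w_2 = 0.7428·(-4) + 0.3714·1 + 0.5571·4 = -0.3714.
u_2 = w_2 + 0.3714·q_1 = (-3.7241, 1.1379, 4.2069).
‖u_2‖ = 5.7325, so q_2 = (-0.6496, 0.1985, 0.7339).
r_{23} = q_2·w_3 = 0.3369.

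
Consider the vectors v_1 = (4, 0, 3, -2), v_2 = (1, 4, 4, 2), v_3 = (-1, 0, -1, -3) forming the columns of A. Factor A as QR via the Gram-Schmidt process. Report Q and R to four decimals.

v_1 = (4, 0, 3, -2); ‖v_1‖ = 5.3852, so q_1 = (0.7428, 0.0000, 0.5571, -0.3714).
q_1·v_2 = 0.7428·1 + 0.0000·4 + 0.5571·4 + (-0.3714)·2 = 2.2283.
u_2 = v_2 − 2.2283·q_1 = (-0.6552, 4.0000, 2.7586, 2.8276).
‖u_2‖ = 5.6599, so q_2 = (-0.1158, 0.7067, 0.4874, 0.4996).
q_1·v_3 = 0.7428·(-1) + 0.0000·0 + 0.5571·(-1) + (-0.3714)·(-3) = -0.1857; q_2·v_3 = (-0.1158)·(-1) + 0.7067·0 + 0.4874·(-1) + 0.4996·(-3) = -1.8704.
u_3 = v_3 + 0.1857·q_1 + 1.8704·q_2 = (-1.0786, 1.3219, 0.0151, -2.1346).
‖u_3‖ = 2.7326, so q_3 = (-0.3947, 0.4837, 0.0055, -0.7811).

Q = [[0.7428, -0.1158, -0.3947], [0.0000, 0.7067, 0.4837], [0.5571, 0.4874, 0.0055], [-0.3714, 0.4996, -0.7811]], R = [[5.3852, 2.2283, -0.1857], [0.0000, 5.6599, -1.8704], [0.0000, 0.0000, 2.7326]]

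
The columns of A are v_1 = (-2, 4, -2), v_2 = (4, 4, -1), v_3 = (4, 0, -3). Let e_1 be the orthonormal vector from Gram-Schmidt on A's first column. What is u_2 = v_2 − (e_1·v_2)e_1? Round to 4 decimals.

v_1 = (-2, 4, -2); ‖v_1‖ = 4.8990, so e_1 = (-0.4082, 0.8165, -0.4082).
e_1·v_2 = (-0.4082)·4 + 0.8165·4 + (-0.4082)·(-1) = 2.0412.
u_2 = v_2 − 2.0412·e_1 = (4.8333, 2.3333, -0.1667).

u_2 = (4.8333, 2.3333, -0.1667)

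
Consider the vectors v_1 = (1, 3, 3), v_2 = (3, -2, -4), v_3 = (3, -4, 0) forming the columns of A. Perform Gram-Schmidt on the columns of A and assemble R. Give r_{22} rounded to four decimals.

v_1 = (1, 3, 3); ‖v_1‖ = 4.3589, so q_1 = (0.2294, 0.6882, 0.6882).
q_1·v_2 = 0.2294·3 + 0.6882·(-2) + 0.6882·(-4) = -3.4412.
u_2 = v_2 + 3.4412·q_1 = (3.7895, 0.3684, -1.6316).
r_{22} = ‖u_2‖ = 4.1422.

r_{22} = 4.1422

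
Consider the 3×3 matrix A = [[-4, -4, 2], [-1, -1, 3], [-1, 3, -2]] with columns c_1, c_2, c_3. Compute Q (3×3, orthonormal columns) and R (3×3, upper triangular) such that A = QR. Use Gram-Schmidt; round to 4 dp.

q_1 = c_1/‖c_1‖ = (-4, -1, -1)/4.2426 = (-0.9428, -0.2357, -0.2357).
r_{12} = q_1·c_2 = 3.2998.
u_2 = c_2 − 3.2998·q_1 = (-0.8889, -0.2222, 3.7778).
‖u_2‖ = 3.8873, so q_2 = (-0.2287, -0.0572, 0.9718).
r_{13} = q_1·c_3 = -2.1213; r_{23} = q_2·c_3 = -2.5725.
u_3 = c_3 + 2.1213·q_1 + 2.5725·q_2 = (-0.5882, 2.3529, 0.0000).
‖u_3‖ = 2.4254, so q_3 = (-0.2425, 0.9701, 0.0000).

Q = [[-0.9428, -0.2287, -0.2425], [-0.2357, -0.0572, 0.9701], [-0.2357, 0.9718, 0.0000]], R = [[4.2426, 3.2998, -2.1213], [0.0000, 3.8873, -2.5725], [0.0000, 0.0000, 2.4254]]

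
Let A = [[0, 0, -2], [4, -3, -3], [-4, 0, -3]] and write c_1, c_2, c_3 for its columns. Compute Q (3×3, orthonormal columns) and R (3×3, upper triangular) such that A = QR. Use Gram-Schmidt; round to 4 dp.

Q = [[0.0000, 0.0000, -1.0000], [0.7071, -0.7071, 0.0000], [-0.7071, -0.7071, 0.0000]], R = [[5.6569, -2.1213, 0.0000], [0.0000, 2.1213, 4.2426], [0.0000, 0.0000, 2.0000]]

q_1 = c_1/‖c_1‖ = (0, 4, -4)/5.6569 = (0.0000, 0.7071, -0.7071).
r_{12} = q_1·c_2 = -2.1213.
u_2 = c_2 + 2.1213·q_1 = (0.0000, -1.5000, -1.5000).
‖u_2‖ = 2.1213, so q_2 = (0.0000, -0.7071, -0.7071).
r_{13} = q_1·c_3 = 0.0000; r_{23} = q_2·c_3 = 4.2426.
u_3 = c_3 + 0.0000·q_1 − 4.2426·q_2 = (-2.0000, 0.0000, 0.0000).
‖u_3‖ = 2.0000, so q_3 = (-1.0000, 0.0000, 0.0000).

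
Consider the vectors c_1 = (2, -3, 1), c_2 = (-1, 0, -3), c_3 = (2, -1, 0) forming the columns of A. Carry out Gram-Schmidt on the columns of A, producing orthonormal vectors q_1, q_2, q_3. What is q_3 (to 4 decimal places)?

q_3 = (0.8393, 0.4663, -0.2798)

q_1 = c_1/‖c_1‖ = (2, -3, 1)/3.7417 = (0.5345, -0.8018, 0.2673).
r_{12} = q_1·c_2 = -1.3363.
u_2 = c_2 + 1.3363·q_1 = (-0.2857, -1.0714, -2.6429).
‖u_2‖ = 2.8661, so q_2 = (-0.0997, -0.3738, -0.9221).
r_{13} = q_1·c_3 = 1.8708; r_{23} = q_2·c_3 = 0.1745.
u_3 = c_3 − 1.8708·q_1 − 0.1745·q_2 = (1.0174, 0.5652, -0.3391).
‖u_3‖ = 1.2123, so q_3 = (0.8393, 0.4663, -0.2798).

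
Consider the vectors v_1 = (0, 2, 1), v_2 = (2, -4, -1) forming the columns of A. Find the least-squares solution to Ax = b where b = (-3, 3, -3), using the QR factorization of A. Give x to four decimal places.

v_1 = (0, 2, 1); ‖v_1‖ = 2.2361, so e_1 = (0.0000, 0.8944, 0.4472).
e_1·v_2 = 0.0000·2 + 0.8944·(-4) + 0.4472·(-1) = -4.0249.
u_2 = v_2 + 4.0249·e_1 = (2.0000, -0.4000, 0.8000).
‖u_2‖ = 2.1909, so e_2 = (0.9129, -0.1826, 0.3651).
Qᵀb = (1.3416, -4.3818).
Back-substitute: x_2 = -4.3818/2.1909 = -2.0000.
x_1 = (1.3416 + 4.0249·(-2.0000))/2.2361 = -3.0000.

x = (-3.0000, -2.0000)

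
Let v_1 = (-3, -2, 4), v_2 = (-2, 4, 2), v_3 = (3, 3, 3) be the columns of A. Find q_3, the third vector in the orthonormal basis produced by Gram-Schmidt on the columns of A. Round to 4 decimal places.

q_3 = (0.7785, 0.0778, 0.6228)

v_1 = (-3, -2, 4); ‖v_1‖ = 5.3852, so q_1 = (-0.5571, -0.3714, 0.7428).
q_1·v_2 = (-0.5571)·(-2) + (-0.3714)·4 + 0.7428·2 = 1.1142.
u_2 = v_2 − 1.1142·q_1 = (-1.3793, 4.4138, 1.1724).
‖u_2‖ = 4.7706, so q_2 = (-0.2891, 0.9252, 0.2458).
q_1·v_3 = (-0.5571)·3 + (-0.3714)·3 + 0.7428·3 = -0.5571; q_2·v_3 = (-0.2891)·3 + 0.9252·3 + 0.2458·3 = 2.6455.
u_3 = v_3 + 0.5571·q_1 − 2.6455·q_2 = (3.4545, 0.3455, 2.7636).
‖u_3‖ = 4.4374, so q_3 = (0.7785, 0.0778, 0.6228).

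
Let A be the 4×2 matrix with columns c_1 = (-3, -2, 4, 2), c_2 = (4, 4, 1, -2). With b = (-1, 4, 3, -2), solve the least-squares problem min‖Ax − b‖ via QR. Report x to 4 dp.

x = (0.5981, 0.8368)

c_1 = (-3, -2, 4, 2); ‖c_1‖ = 5.7446, so e_1 = (-0.5222, -0.3482, 0.6963, 0.3482).
e_1·c_2 = (-0.5222)·4 + (-0.3482)·4 + 0.6963·1 + 0.3482·(-2) = -3.4816.
u_2 = c_2 + 3.4816·e_1 = (2.1818, 2.7879, 3.4242, -0.7879).
‖u_2‖ = 4.9879, so e_2 = (0.4374, 0.5589, 0.6865, -0.1580).
Qᵀb = (0.5222, 4.1738).
Back-substitute: x_2 = 4.1738/4.9879 = 0.8368.
x_1 = (0.5222 + 3.4816·0.8368)/5.7446 = 0.5981.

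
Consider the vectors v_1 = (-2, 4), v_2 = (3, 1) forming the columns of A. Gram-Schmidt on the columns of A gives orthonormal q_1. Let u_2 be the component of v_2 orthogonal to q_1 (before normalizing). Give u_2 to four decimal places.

u_2 = (2.8000, 1.4000)

q_1 = v_1/‖v_1‖ = (-2, 4)/4.4721 = (-0.4472, 0.8944).
r_{12} = q_1·v_2 = -0.4472.
u_2 = v_2 + 0.4472·q_1 = (2.8000, 1.4000).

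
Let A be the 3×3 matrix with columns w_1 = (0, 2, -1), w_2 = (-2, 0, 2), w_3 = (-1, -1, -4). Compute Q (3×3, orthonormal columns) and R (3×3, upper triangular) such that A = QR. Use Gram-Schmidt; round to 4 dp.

Q = [[0.0000, -0.7454, -0.6667], [0.8944, 0.2981, -0.3333], [-0.4472, 0.5963, -0.6667]], R = [[2.2361, -0.8944, 0.8944], [0.0000, 2.6833, -1.9379], [0.0000, 0.0000, 3.6667]]

w_1 = (0, 2, -1); ‖w_1‖ = 2.2361, so q_1 = (0.0000, 0.8944, -0.4472).
q_1·w_2 = 0.0000·(-2) + 0.8944·0 + (-0.4472)·2 = -0.8944.
u_2 = w_2 + 0.8944·q_1 = (-2.0000, 0.8000, 1.6000).
‖u_2‖ = 2.6833, so q_2 = (-0.7454, 0.2981, 0.5963).
q_1·w_3 = 0.0000·(-1) + 0.8944·(-1) + (-0.4472)·(-4) = 0.8944; q_2·w_3 = (-0.7454)·(-1) + 0.2981·(-1) + 0.5963·(-4) = -1.9379.
u_3 = w_3 − 0.8944·q_1 + 1.9379·q_2 = (-2.4444, -1.2222, -2.4444).
‖u_3‖ = 3.6667, so q_3 = (-0.6667, -0.3333, -0.6667).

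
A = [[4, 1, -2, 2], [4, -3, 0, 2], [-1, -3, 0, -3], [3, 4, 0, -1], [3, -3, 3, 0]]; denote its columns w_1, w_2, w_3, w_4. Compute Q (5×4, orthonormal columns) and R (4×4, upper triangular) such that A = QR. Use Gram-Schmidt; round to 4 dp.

q_1 = w_1/‖w_1‖ = (4, 4, -1, 3, 3)/7.1414 = (0.5601, 0.5601, -0.1400, 0.4201, 0.4201).
r_{12} = q_1·w_2 = -0.2801.
u_2 = w_2 + 0.2801·q_1 = (1.1569, -2.8431, -3.0392, 4.1176, -2.8824).
‖u_2‖ = 6.6273, so q_2 = (0.1746, -0.4290, -0.4586, 0.6213, -0.4349).
r_{13} = q_1·w_3 = 0.1400; r_{23} = q_2·w_3 = -1.6539.
u_3 = w_3 − 0.1400·q_1 + 1.6539·q_2 = (-1.7897, -0.7879, -0.7388, 0.9688, 2.2219).
‖u_3‖ = 3.2008, so q_3 = (-0.5592, -0.2462, -0.2308, 0.3027, 0.6942).
r_{14} = q_1·w_4 = 2.2404; r_{24} = q_2·w_4 = 0.2456; r_{34} = q_3·w_4 = -1.2208.
u_4 = w_4 − 2.2404·q_1 − 0.2456·q_2 + 1.2208·q_3 = (0.0196, 0.5499, -2.8555, -1.7243, 0.0131).
‖u_4‖ = 3.3808, so q_4 = (0.0058, 0.1627, -0.8446, -0.5100, 0.0039).

Q = [[0.5601, 0.1746, -0.5592, 0.0058], [0.5601, -0.4290, -0.2462, 0.1627], [-0.1400, -0.4586, -0.2308, -0.8446], [0.4201, 0.6213, 0.3027, -0.5100], [0.4201, -0.4349, 0.6942, 0.0039]], R = [[7.1414, -0.2801, 0.1400, 2.2404], [0.0000, 6.6273, -1.6539, 0.2456], [0.0000, 0.0000, 3.2008, -1.2208], [0.0000, 0.0000, 0.0000, 3.3808]]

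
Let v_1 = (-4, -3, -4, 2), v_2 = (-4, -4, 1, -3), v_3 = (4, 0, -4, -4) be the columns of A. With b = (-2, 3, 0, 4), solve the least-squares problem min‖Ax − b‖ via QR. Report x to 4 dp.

x = (0.3040, -0.6164, -0.5521)

e_1 = v_1/‖v_1‖ = (-4, -3, -4, 2)/6.7082 = (-0.5963, -0.4472, -0.5963, 0.2981).
r_{12} = e_1·v_2 = 2.6833.
u_2 = v_2 − 2.6833·e_1 = (-2.4000, -2.8000, 2.6000, -3.8000).
‖u_2‖ = 5.8992, so e_2 = (-0.4068, -0.4746, 0.4407, -0.6442).
r_{13} = e_1·v_3 = -1.1926; r_{23} = e_2·v_3 = -0.8137.
u_3 = v_3 + 1.1926·e_1 + 0.8137·e_2 = (2.9579, -0.9195, -4.3525, -4.1686).
‖u_3‖ = 6.7761, so e_3 = (0.4365, -0.1357, -0.6423, -0.6152).
Qᵀb = (1.0435, -3.1869, -3.7409).
Back-substitute: x_3 = -3.7409/6.7761 = -0.5521.
x_2 = (-3.1869 + 0.8137·(-0.5521))/5.8992 = -0.6164.
x_1 = (1.0435 − 2.6833·(-0.6164) + 1.1926·(-0.5521))/6.7082 = 0.3040.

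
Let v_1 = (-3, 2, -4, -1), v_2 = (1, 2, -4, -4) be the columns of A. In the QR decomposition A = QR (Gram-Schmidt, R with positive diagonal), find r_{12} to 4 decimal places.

v_1 = (-3, 2, -4, -1); ‖v_1‖ = 5.4772, so e_1 = (-0.5477, 0.3651, -0.7303, -0.1826).
r_{12} = e_1·v_2 = 3.8341.

r_{12} = 3.8341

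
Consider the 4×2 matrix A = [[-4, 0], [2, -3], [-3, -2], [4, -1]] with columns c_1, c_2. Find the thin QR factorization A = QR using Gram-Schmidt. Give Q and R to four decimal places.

c_1 = (-4, 2, -3, 4); ‖c_1‖ = 6.7082, so e_1 = (-0.5963, 0.2981, -0.4472, 0.5963).
e_1·c_2 = (-0.5963)·0 + 0.2981·(-3) + (-0.4472)·(-2) + 0.5963·(-1) = -0.5963.
u_2 = c_2 + 0.5963·e_1 = (-0.3556, -2.8222, -2.2667, -0.6444).
‖u_2‖ = 3.6938, so e_2 = (-0.0963, -0.7640, -0.6136, -0.1745).

Q = [[-0.5963, -0.0963], [0.2981, -0.7640], [-0.4472, -0.6136], [0.5963, -0.1745]], R = [[6.7082, -0.5963], [0.0000, 3.6938]]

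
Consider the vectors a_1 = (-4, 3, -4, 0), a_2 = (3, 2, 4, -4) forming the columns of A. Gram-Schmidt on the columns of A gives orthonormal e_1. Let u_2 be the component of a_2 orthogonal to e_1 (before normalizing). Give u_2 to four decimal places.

a_1 = (-4, 3, -4, 0); ‖a_1‖ = 6.4031, so e_1 = (-0.6247, 0.4685, -0.6247, 0.0000).
e_1·a_2 = (-0.6247)·3 + 0.4685·2 + (-0.6247)·4 + 0.0000·(-4) = -3.4358.
u_2 = a_2 + 3.4358·e_1 = (0.8537, 3.6098, 1.8537, -4.0000).

u_2 = (0.8537, 3.6098, 1.8537, -4.0000)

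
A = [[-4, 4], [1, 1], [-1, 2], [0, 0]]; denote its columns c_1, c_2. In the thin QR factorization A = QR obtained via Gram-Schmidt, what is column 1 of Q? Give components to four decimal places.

e_1 = (-0.9428, 0.2357, -0.2357, 0.0000)

e_1 = c_1/‖c_1‖ = (-4, 1, -1, 0)/4.2426 = (-0.9428, 0.2357, -0.2357, 0.0000).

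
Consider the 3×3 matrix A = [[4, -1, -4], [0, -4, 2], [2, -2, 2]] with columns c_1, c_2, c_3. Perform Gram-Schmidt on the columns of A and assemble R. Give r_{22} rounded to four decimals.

c_1 = (4, 0, 2); ‖c_1‖ = 4.4721, so q_1 = (0.8944, 0.0000, 0.4472).
q_1·c_2 = 0.8944·(-1) + 0.0000·(-4) + 0.4472·(-2) = -1.7889.
u_2 = c_2 + 1.7889·q_1 = (0.6000, -4.0000, -1.2000).
r_{22} = ‖u_2‖ = 4.2190.

r_{22} = 4.2190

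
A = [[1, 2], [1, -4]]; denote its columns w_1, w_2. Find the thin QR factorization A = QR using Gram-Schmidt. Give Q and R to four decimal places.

e_1 = w_1/‖w_1‖ = (1, 1)/1.4142 = (0.7071, 0.7071).
r_{12} = e_1·w_2 = -1.4142.
u_2 = w_2 + 1.4142·e_1 = (3.0000, -3.0000).
‖u_2‖ = 4.2426, so e_2 = (0.7071, -0.7071).

Q = [[0.7071, 0.7071], [0.7071, -0.7071]], R = [[1.4142, -1.4142], [0.0000, 4.2426]]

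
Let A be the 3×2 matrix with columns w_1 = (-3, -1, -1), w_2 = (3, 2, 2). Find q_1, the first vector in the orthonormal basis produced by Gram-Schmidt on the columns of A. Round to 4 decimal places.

q_1 = (-0.9045, -0.3015, -0.3015)

q_1 = w_1/‖w_1‖ = (-3, -1, -1)/3.3166 = (-0.9045, -0.3015, -0.3015).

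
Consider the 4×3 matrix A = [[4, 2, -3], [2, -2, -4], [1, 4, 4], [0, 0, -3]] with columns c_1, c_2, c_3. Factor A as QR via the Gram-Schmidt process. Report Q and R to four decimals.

Q = [[0.8729, 0.1040, -0.1573], [0.4364, -0.6034, 0.2203], [0.2182, 0.7906, 0.1888], [0.0000, 0.0000, -0.9440]], R = [[4.5826, 1.7457, -3.4915], [0.0000, 4.5774, 5.2640], [0.0000, 0.0000, 3.1780]]

q_1 = c_1/‖c_1‖ = (4, 2, 1, 0)/4.5826 = (0.8729, 0.4364, 0.2182, 0.0000).
r_{12} = q_1·c_2 = 1.7457.
u_2 = c_2 − 1.7457·q_1 = (0.4762, -2.7619, 3.6190, 0.0000).
‖u_2‖ = 4.5774, so q_2 = (0.1040, -0.6034, 0.7906, 0.0000).
r_{13} = q_1·c_3 = -3.4915; r_{23} = q_2·c_3 = 5.2640.
u_3 = c_3 + 3.4915·q_1 − 5.2640·q_2 = (-0.5000, 0.7000, 0.6000, -3.0000).
‖u_3‖ = 3.1780, so q_3 = (-0.1573, 0.2203, 0.1888, -0.9440).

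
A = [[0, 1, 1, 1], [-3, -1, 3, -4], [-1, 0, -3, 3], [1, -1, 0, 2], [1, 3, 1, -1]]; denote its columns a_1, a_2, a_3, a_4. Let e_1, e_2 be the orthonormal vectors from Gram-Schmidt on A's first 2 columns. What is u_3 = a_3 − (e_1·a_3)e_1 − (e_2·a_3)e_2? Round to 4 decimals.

u_3 = (0.6891, 1.6723, -3.5462, 0.8571, 0.6134)

e_1 = a_1/‖a_1‖ = (0, -3, -1, 1, 1)/3.4641 = (0.0000, -0.8660, -0.2887, 0.2887, 0.2887).
r_{12} = e_1·a_2 = 1.4434.
u_2 = a_2 − 1.4434·e_1 = (1.0000, 0.2500, 0.4167, -1.4167, 2.5833).
‖u_2‖ = 3.1491, so e_2 = (0.3176, 0.0794, 0.1323, -0.4499, 0.8203).
r_{13} = e_1·a_3 = -1.4434; r_{23} = e_2·a_3 = 0.9791.
u_3 = a_3 + 1.4434·e_1 − 0.9791·e_2 = (0.6891, 1.6723, -3.5462, 0.8571, 0.6134).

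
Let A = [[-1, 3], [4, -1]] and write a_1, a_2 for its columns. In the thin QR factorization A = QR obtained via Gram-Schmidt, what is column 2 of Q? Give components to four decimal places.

a_1 = (-1, 4); ‖a_1‖ = 4.1231, so e_1 = (-0.2425, 0.9701).
e_1·a_2 = (-0.2425)·3 + 0.9701·(-1) = -1.6977.
u_2 = a_2 + 1.6977·e_1 = (2.5882, 0.6471).
‖u_2‖ = 2.6679, so e_2 = (0.9701, 0.2425).

e_2 = (0.9701, 0.2425)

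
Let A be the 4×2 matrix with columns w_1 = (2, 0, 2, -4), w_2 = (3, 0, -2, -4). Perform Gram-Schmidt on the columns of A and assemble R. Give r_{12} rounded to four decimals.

r_{12} = 3.6742

w_1 = (2, 0, 2, -4); ‖w_1‖ = 4.8990, so e_1 = (0.4082, 0.0000, 0.4082, -0.8165).
r_{12} = e_1·w_2 = 3.6742.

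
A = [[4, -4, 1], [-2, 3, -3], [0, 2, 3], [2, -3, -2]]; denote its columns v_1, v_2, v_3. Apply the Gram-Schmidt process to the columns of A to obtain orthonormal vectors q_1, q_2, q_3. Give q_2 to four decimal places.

q_1 = v_1/‖v_1‖ = (4, -2, 0, 2)/4.8990 = (0.8165, -0.4082, 0.0000, 0.4082).
r_{12} = q_1·v_2 = -5.7155.
u_2 = v_2 + 5.7155·q_1 = (0.6667, 0.6667, 2.0000, -0.6667).
‖u_2‖ = 2.3094, so q_2 = (0.2887, 0.2887, 0.8660, -0.2887).

q_2 = (0.2887, 0.2887, 0.8660, -0.2887)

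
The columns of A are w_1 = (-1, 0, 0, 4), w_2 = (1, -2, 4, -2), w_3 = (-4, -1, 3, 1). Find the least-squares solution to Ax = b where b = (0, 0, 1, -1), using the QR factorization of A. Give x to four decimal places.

x = (-0.2104, 0.1333, 0.0969)

w_1 = (-1, 0, 0, 4); ‖w_1‖ = 4.1231, so e_1 = (-0.2425, 0.0000, 0.0000, 0.9701).
e_1·w_2 = (-0.2425)·1 + 0.0000·(-2) + 0.0000·4 + 0.9701·(-2) = -2.1828.
u_2 = w_2 + 2.1828·e_1 = (0.4706, -2.0000, 4.0000, 0.1176).
‖u_2‖ = 4.4984, so e_2 = (0.1046, -0.4446, 0.8892, 0.0262).
e_1·w_3 = (-0.2425)·(-4) + 0.0000·(-1) + 0.0000·3 + 0.9701·1 = 1.9403; e_2·w_3 = 0.1046·(-4) + (-0.4446)·(-1) + 0.8892·3 + 0.0262·1 = 2.7199.
u_3 = w_3 − 1.9403·e_1 − 2.7199·e_2 = (-3.8140, 0.2093, 0.5814, -0.9535).
‖u_3‖ = 3.9796, so e_3 = (-0.9584, 0.0526, 0.1461, -0.2396).
Qᵀb = (-0.9701, 0.8631, 0.3857).
Back-substitute: x_3 = 0.3857/3.9796 = 0.0969.
x_2 = (0.8631 − 2.7199·0.0969)/4.4984 = 0.1333.
x_1 = (-0.9701 + 2.1828·0.1333 − 1.9403·0.0969)/4.1231 = -0.2104.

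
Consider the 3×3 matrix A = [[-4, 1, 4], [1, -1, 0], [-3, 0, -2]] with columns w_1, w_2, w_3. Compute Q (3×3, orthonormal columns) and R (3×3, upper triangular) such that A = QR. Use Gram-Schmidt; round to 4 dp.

Q = [[-0.7845, 0.2265, 0.5774], [0.1961, -0.7926, 0.5774], [-0.5883, -0.5661, -0.5774]], R = [[5.0990, -0.9806, -1.9612], [0.0000, 1.0190, 2.0381], [0.0000, 0.0000, 3.4641]]

w_1 = (-4, 1, -3); ‖w_1‖ = 5.0990, so q_1 = (-0.7845, 0.1961, -0.5883).
q_1·w_2 = (-0.7845)·1 + 0.1961·(-1) + (-0.5883)·0 = -0.9806.
u_2 = w_2 + 0.9806·q_1 = (0.2308, -0.8077, -0.5769).
‖u_2‖ = 1.0190, so q_2 = (0.2265, -0.7926, -0.5661).
q_1·w_3 = (-0.7845)·4 + 0.1961·0 + (-0.5883)·(-2) = -1.9612; q_2·w_3 = 0.2265·4 + (-0.7926)·0 + (-0.5661)·(-2) = 2.0381.
u_3 = w_3 + 1.9612·q_1 − 2.0381·q_2 = (2.0000, 2.0000, -2.0000).
‖u_3‖ = 3.4641, so q_3 = (0.5774, 0.5774, -0.5774).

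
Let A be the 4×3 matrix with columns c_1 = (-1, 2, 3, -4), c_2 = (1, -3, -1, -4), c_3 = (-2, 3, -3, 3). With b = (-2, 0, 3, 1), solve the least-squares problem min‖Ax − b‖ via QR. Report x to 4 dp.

x = (0.1830, -0.6990, -0.4387)

c_1 = (-1, 2, 3, -4); ‖c_1‖ = 5.4772, so e_1 = (-0.1826, 0.3651, 0.5477, -0.7303).
e_1·c_2 = (-0.1826)·1 + 0.3651·(-3) + 0.5477·(-1) + (-0.7303)·(-4) = 1.0954.
u_2 = c_2 − 1.0954·e_1 = (1.2000, -3.4000, -1.6000, -3.2000).
‖u_2‖ = 5.0794, so e_2 = (0.2362, -0.6694, -0.3150, -0.6300).
e_1·c_3 = (-0.1826)·(-2) + 0.3651·3 + 0.5477·(-3) + (-0.7303)·3 = -2.3735; e_2·c_3 = 0.2362·(-2) + (-0.6694)·3 + (-0.3150)·(-3) + (-0.6300)·3 = -3.4256.
u_3 = c_3 + 2.3735·e_1 + 3.4256·e_2 = (-1.6240, 1.5736, -2.7791, -0.8915).
‖u_3‖ = 3.6921, so e_3 = (-0.4399, 0.4262, -0.7527, -0.2415).
Qᵀb = (1.2780, -2.0475, -1.6198).
Back-substitute: x_3 = -1.6198/3.6921 = -0.4387.
x_2 = (-2.0475 + 3.4256·(-0.4387))/5.0794 = -0.6990.
x_1 = (1.2780 − 1.0954·(-0.6990) + 2.3735·(-0.4387))/5.4772 = 0.1830.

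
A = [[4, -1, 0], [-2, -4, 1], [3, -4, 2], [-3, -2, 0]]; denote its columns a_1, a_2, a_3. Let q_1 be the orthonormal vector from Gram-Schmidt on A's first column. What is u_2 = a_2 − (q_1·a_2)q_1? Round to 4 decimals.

u_2 = (-0.7895, -4.1053, -3.8421, -2.1579)

a_1 = (4, -2, 3, -3); ‖a_1‖ = 6.1644, so q_1 = (0.6489, -0.3244, 0.4867, -0.4867).
q_1·a_2 = 0.6489·(-1) + (-0.3244)·(-4) + 0.4867·(-4) + (-0.4867)·(-2) = -0.3244.
u_2 = a_2 + 0.3244·q_1 = (-0.7895, -4.1053, -3.8421, -2.1579).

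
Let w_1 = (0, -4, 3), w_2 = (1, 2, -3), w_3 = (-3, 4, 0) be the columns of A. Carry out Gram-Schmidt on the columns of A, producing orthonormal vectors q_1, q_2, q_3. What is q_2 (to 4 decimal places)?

q_2 = (0.6402, -0.4609, -0.6146)

w_1 = (0, -4, 3); ‖w_1‖ = 5.0000, so q_1 = (0.0000, -0.8000, 0.6000).
q_1·w_2 = 0.0000·1 + (-0.8000)·2 + 0.6000·(-3) = -3.4000.
u_2 = w_2 + 3.4000·q_1 = (1.0000, -0.7200, -0.9600).
‖u_2‖ = 1.5620, so q_2 = (0.6402, -0.4609, -0.6146).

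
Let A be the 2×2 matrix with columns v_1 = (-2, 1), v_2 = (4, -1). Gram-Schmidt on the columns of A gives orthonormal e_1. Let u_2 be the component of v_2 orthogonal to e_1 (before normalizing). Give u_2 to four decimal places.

v_1 = (-2, 1); ‖v_1‖ = 2.2361, so e_1 = (-0.8944, 0.4472).
e_1·v_2 = (-0.8944)·4 + 0.4472·(-1) = -4.0249.
u_2 = v_2 + 4.0249·e_1 = (0.4000, 0.8000).

u_2 = (0.4000, 0.8000)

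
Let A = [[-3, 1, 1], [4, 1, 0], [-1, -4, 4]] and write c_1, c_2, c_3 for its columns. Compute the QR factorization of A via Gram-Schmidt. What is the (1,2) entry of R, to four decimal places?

c_1 = (-3, 4, -1); ‖c_1‖ = 5.0990, so q_1 = (-0.5883, 0.7845, -0.1961).
r_{12} = q_1·c_2 = 0.9806.

r_{12} = 0.9806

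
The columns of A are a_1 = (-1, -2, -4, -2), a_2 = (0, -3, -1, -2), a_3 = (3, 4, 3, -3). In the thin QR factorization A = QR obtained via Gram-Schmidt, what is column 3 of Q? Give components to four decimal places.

q_3 = (0.4056, 0.4995, 0.0313, -0.7649)

a_1 = (-1, -2, -4, -2); ‖a_1‖ = 5.0000, so q_1 = (-0.2000, -0.4000, -0.8000, -0.4000).
q_1·a_2 = (-0.2000)·0 + (-0.4000)·(-3) + (-0.8000)·(-1) + (-0.4000)·(-2) = 2.8000.
u_2 = a_2 − 2.8000·q_1 = (0.5600, -1.8800, 1.2400, -0.8800).
‖u_2‖ = 2.4819, so q_2 = (0.2256, -0.7575, 0.4996, -0.3546).
q_1·a_3 = (-0.2000)·3 + (-0.4000)·4 + (-0.8000)·3 + (-0.4000)·(-3) = -3.4000; q_2·a_3 = 0.2256·3 + (-0.7575)·4 + 0.4996·3 + (-0.3546)·(-3) = 0.2095.
u_3 = a_3 + 3.4000·q_1 − 0.2095·q_2 = (2.2727, 2.7987, 0.1753, -4.2857).
‖u_3‖ = 5.6032, so q_3 = (0.4056, 0.4995, 0.0313, -0.7649).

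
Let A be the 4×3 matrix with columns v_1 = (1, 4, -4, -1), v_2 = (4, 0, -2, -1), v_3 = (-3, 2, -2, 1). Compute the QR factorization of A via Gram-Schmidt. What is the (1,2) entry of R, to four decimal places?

r_{12} = 2.2295

q_1 = v_1/‖v_1‖ = (1, 4, -4, -1)/5.8310 = (0.1715, 0.6860, -0.6860, -0.1715).
r_{12} = q_1·v_2 = 2.2295.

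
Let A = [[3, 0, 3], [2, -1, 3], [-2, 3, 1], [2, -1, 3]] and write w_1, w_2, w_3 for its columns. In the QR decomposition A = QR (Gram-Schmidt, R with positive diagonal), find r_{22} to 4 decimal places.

w_1 = (3, 2, -2, 2); ‖w_1‖ = 4.5826, so q_1 = (0.6547, 0.4364, -0.4364, 0.4364).
q_1·w_2 = 0.6547·0 + 0.4364·(-1) + (-0.4364)·3 + 0.4364·(-1) = -2.1822.
u_2 = w_2 + 2.1822·q_1 = (1.4286, -0.0476, 2.0476, -0.0476).
r_{22} = ‖u_2‖ = 2.4976.

r_{22} = 2.4976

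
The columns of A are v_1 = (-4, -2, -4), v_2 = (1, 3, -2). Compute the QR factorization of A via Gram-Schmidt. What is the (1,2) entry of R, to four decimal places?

r_{12} = -0.3333

v_1 = (-4, -2, -4); ‖v_1‖ = 6.0000, so e_1 = (-0.6667, -0.3333, -0.6667).
r_{12} = e_1·v_2 = -0.3333.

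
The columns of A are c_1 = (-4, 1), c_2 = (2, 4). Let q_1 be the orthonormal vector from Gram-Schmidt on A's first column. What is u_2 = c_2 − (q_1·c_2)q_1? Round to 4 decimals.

u_2 = (1.0588, 4.2353)

c_1 = (-4, 1); ‖c_1‖ = 4.1231, so q_1 = (-0.9701, 0.2425).
q_1·c_2 = (-0.9701)·2 + 0.2425·4 = -0.9701.
u_2 = c_2 + 0.9701·q_1 = (1.0588, 4.2353).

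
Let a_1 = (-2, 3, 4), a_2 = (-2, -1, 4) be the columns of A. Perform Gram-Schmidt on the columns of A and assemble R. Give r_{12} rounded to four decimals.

r_{12} = 3.1568

e_1 = a_1/‖a_1‖ = (-2, 3, 4)/5.3852 = (-0.3714, 0.5571, 0.7428).
r_{12} = e_1·a_2 = 3.1568.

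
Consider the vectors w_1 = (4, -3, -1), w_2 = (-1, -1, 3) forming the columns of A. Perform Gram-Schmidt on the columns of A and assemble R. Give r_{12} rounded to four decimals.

r_{12} = -0.7845

w_1 = (4, -3, -1); ‖w_1‖ = 5.0990, so q_1 = (0.7845, -0.5883, -0.1961).
r_{12} = q_1·w_2 = -0.7845.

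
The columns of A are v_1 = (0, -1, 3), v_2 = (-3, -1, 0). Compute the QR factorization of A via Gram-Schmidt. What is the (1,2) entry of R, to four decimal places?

v_1 = (0, -1, 3); ‖v_1‖ = 3.1623, so q_1 = (0.0000, -0.3162, 0.9487).
r_{12} = q_1·v_2 = 0.3162.

r_{12} = 0.3162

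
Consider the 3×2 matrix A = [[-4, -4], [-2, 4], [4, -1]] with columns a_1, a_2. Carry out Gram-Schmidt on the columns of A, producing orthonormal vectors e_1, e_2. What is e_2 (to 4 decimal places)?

e_2 = (-0.6232, 0.7400, -0.2532)

a_1 = (-4, -2, 4); ‖a_1‖ = 6.0000, so e_1 = (-0.6667, -0.3333, 0.6667).
e_1·a_2 = (-0.6667)·(-4) + (-0.3333)·4 + 0.6667·(-1) = 0.6667.
u_2 = a_2 − 0.6667·e_1 = (-3.5556, 4.2222, -1.4444).
‖u_2‖ = 5.7057, so e_2 = (-0.6232, 0.7400, -0.2532).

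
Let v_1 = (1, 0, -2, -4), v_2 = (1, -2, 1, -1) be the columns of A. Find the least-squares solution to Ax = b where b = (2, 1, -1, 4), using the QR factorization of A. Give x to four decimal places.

x = (-0.5000, -0.5000)

v_1 = (1, 0, -2, -4); ‖v_1‖ = 4.5826, so q_1 = (0.2182, 0.0000, -0.4364, -0.8729).
q_1·v_2 = 0.2182·1 + 0.0000·(-2) + (-0.4364)·1 + (-0.8729)·(-1) = 0.6547.
u_2 = v_2 − 0.6547·q_1 = (0.8571, -2.0000, 1.2857, -0.4286).
‖u_2‖ = 2.5635, so q_2 = (0.3344, -0.7802, 0.5016, -0.1672).
Qᵀb = (-2.6186, -1.2817).
Back-substitute: x_2 = -1.2817/2.5635 = -0.5000.
x_1 = (-2.6186 − 0.6547·(-0.5000))/4.5826 = -0.5000.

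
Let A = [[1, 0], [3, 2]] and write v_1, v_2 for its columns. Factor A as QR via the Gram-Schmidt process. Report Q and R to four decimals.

v_1 = (1, 3); ‖v_1‖ = 3.1623, so e_1 = (0.3162, 0.9487).
e_1·v_2 = 0.3162·0 + 0.9487·2 = 1.8974.
u_2 = v_2 − 1.8974·e_1 = (-0.6000, 0.2000).
‖u_2‖ = 0.6325, so e_2 = (-0.9487, 0.3162).

Q = [[0.3162, -0.9487], [0.9487, 0.3162]], R = [[3.1623, 1.8974], [0.0000, 0.6325]]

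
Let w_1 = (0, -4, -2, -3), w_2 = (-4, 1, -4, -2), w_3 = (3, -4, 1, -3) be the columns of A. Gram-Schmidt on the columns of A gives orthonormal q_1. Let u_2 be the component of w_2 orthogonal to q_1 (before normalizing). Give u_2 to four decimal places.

u_2 = (-4.0000, 2.3793, -3.3103, -0.9655)

q_1 = w_1/‖w_1‖ = (0, -4, -2, -3)/5.3852 = (0.0000, -0.7428, -0.3714, -0.5571).
r_{12} = q_1·w_2 = 1.8570.
u_2 = w_2 − 1.8570·q_1 = (-4.0000, 2.3793, -3.3103, -0.9655).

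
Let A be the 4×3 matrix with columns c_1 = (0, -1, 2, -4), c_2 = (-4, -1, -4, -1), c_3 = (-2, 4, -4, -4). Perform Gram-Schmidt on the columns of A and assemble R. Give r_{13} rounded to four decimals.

c_1 = (0, -1, 2, -4); ‖c_1‖ = 4.5826, so e_1 = (0.0000, -0.2182, 0.4364, -0.8729).
r_{13} = e_1·c_3 = 0.8729.

r_{13} = 0.8729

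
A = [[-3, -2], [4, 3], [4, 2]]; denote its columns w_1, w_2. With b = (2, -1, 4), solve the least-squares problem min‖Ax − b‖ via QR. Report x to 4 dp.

x = (3.6190, -5.4762)

w_1 = (-3, 4, 4); ‖w_1‖ = 6.4031, so e_1 = (-0.4685, 0.6247, 0.6247).
e_1·w_2 = (-0.4685)·(-2) + 0.6247·3 + 0.6247·2 = 4.0605.
u_2 = w_2 − 4.0605·e_1 = (-0.0976, 0.4634, -0.5366).
‖u_2‖ = 0.7157, so e_2 = (-0.1363, 0.6475, -0.7498).
Qᵀb = (0.9370, -3.9192).
Back-substitute: x_2 = -3.9192/0.7157 = -5.4762.
x_1 = (0.9370 − 4.0605·(-5.4762))/6.4031 = 3.6190.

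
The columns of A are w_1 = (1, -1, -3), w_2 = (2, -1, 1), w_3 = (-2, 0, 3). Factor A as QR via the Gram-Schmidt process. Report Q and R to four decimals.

Q = [[0.3015, 0.8165, -0.4924], [-0.3015, -0.4082, -0.8616], [-0.9045, 0.4082, 0.1231]], R = [[3.3166, 0.0000, -3.3166], [0.0000, 2.4495, -0.4082], [0.0000, 0.0000, 1.3540]]

w_1 = (1, -1, -3); ‖w_1‖ = 3.3166, so q_1 = (0.3015, -0.3015, -0.9045).
q_1·w_2 = 0.3015·2 + (-0.3015)·(-1) + (-0.9045)·1 = 0.0000.
u_2 = w_2 + 0.0000·q_1 = (2.0000, -1.0000, 1.0000).
‖u_2‖ = 2.4495, so q_2 = (0.8165, -0.4082, 0.4082).
q_1·w_3 = 0.3015·(-2) + (-0.3015)·0 + (-0.9045)·3 = -3.3166; q_2·w_3 = 0.8165·(-2) + (-0.4082)·0 + 0.4082·3 = -0.4082.
u_3 = w_3 + 3.3166·q_1 + 0.4082·q_2 = (-0.6667, -1.1667, 0.1667).
‖u_3‖ = 1.3540, so q_3 = (-0.4924, -0.8616, 0.1231).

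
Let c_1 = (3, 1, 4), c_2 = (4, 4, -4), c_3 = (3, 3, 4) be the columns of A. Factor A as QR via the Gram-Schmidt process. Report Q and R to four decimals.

Q = [[0.5883, 0.5774, -0.5661], [0.1961, 0.5774, 0.7926], [0.7845, -0.5774, 0.2265]], R = [[5.0990, 0.0000, 5.4913], [0.0000, 6.9282, 1.1547], [0.0000, 0.0000, 1.5852]]

c_1 = (3, 1, 4); ‖c_1‖ = 5.0990, so q_1 = (0.5883, 0.1961, 0.7845).
q_1·c_2 = 0.5883·4 + 0.1961·4 + 0.7845·(-4) = 0.0000.
u_2 = c_2 + 0.0000·q_1 = (4.0000, 4.0000, -4.0000).
‖u_2‖ = 6.9282, so q_2 = (0.5774, 0.5774, -0.5774).
q_1·c_3 = 0.5883·3 + 0.1961·3 + 0.7845·4 = 5.4913; q_2·c_3 = 0.5774·3 + 0.5774·3 + (-0.5774)·4 = 1.1547.
u_3 = c_3 − 5.4913·q_1 − 1.1547·q_2 = (-0.8974, 1.2564, 0.3590).
‖u_3‖ = 1.5852, so q_3 = (-0.5661, 0.7926, 0.2265).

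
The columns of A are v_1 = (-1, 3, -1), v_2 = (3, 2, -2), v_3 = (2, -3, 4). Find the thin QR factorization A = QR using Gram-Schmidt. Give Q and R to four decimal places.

v_1 = (-1, 3, -1); ‖v_1‖ = 3.3166, so q_1 = (-0.3015, 0.9045, -0.3015).
q_1·v_2 = (-0.3015)·3 + 0.9045·2 + (-0.3015)·(-2) = 1.5076.
u_2 = v_2 − 1.5076·q_1 = (3.4545, 0.6364, -1.5455).
‖u_2‖ = 3.8376, so q_2 = (0.9002, 0.1658, -0.4027).
q_1·v_3 = (-0.3015)·2 + 0.9045·(-3) + (-0.3015)·4 = -4.5227; q_2·v_3 = 0.9002·2 + 0.1658·(-3) + (-0.4027)·4 = -0.3080.
u_3 = v_3 + 4.5227·q_1 + 0.3080·q_2 = (0.9136, 1.1420, 2.5123).
‖u_3‖ = 2.9070, so q_3 = (0.3143, 0.3928, 0.8642).

Q = [[-0.3015, 0.9002, 0.3143], [0.9045, 0.1658, 0.3928], [-0.3015, -0.4027, 0.8642]], R = [[3.3166, 1.5076, -4.5227], [0.0000, 3.8376, -0.3080], [0.0000, 0.0000, 2.9070]]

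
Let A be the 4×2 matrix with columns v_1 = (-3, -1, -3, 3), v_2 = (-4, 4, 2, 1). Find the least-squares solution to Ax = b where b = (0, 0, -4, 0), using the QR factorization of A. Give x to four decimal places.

e_1 = v_1/‖v_1‖ = (-3, -1, -3, 3)/5.2915 = (-0.5669, -0.1890, -0.5669, 0.5669).
r_{12} = e_1·v_2 = 0.9449.
u_2 = v_2 − 0.9449·e_1 = (-3.4643, 4.1786, 2.5357, 0.4643).
‖u_2‖ = 6.0089, so e_2 = (-0.5765, 0.6954, 0.4220, 0.0773).
Qᵀb = (2.2678, -1.6880).
Back-substitute: x_2 = -1.6880/6.0089 = -0.2809.
x_1 = (2.2678 − 0.9449·(-0.2809))/5.2915 = 0.4787.

x = (0.4787, -0.2809)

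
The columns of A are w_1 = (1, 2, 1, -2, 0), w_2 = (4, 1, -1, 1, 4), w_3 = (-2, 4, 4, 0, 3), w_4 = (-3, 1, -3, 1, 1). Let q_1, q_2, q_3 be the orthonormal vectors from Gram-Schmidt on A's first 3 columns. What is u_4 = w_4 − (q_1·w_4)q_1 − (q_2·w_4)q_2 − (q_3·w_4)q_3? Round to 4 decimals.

u_4 = (-1.6444, 1.8141, -3.0569, -0.5366, 0.5608)

w_1 = (1, 2, 1, -2, 0); ‖w_1‖ = 3.1623, so q_1 = (0.3162, 0.6325, 0.3162, -0.6325, 0.0000).
q_1·w_2 = 0.3162·4 + 0.6325·1 + 0.3162·(-1) + (-0.6325)·1 + 0.0000·4 = 0.9487.
u_2 = w_2 − 0.9487·q_1 = (3.7000, 0.4000, -1.3000, 1.6000, 4.0000).
‖u_2‖ = 5.8395, so q_2 = (0.6336, 0.0685, -0.2226, 0.2740, 0.6850).
q_1·w_3 = 0.3162·(-2) + 0.6325·4 + 0.3162·4 + (-0.6325)·0 + 0.0000·3 = 3.1623; q_2·w_3 = 0.6336·(-2) + 0.0685·4 + (-0.2226)·4 + 0.2740·0 + 0.6850·3 = 0.1712.
u_3 = w_3 − 3.1623·q_1 − 0.1712·q_2 = (-3.1085, 1.9883, 3.0381, 1.9531, 2.8827).
‖u_3‖ = 5.9136, so q_3 = (-0.5257, 0.3362, 0.5138, 0.3303, 0.4875).
q_1·w_4 = 0.3162·(-3) + 0.6325·1 + 0.3162·(-3) + (-0.6325)·1 + 0.0000·1 = -1.8974; q_2·w_4 = 0.6336·(-3) + 0.0685·1 + (-0.2226)·(-3) + 0.2740·1 + 0.6850·1 = -0.2055; q_3·w_4 = (-0.5257)·(-3) + 0.3362·1 + 0.5138·(-3) + 0.3303·1 + 0.4875·1 = 1.1897.
u_4 = w_4 + 1.8974·q_1 + 0.2055·q_2 − 1.1897·q_3 = (-1.6444, 1.8141, -3.0569, -0.5366, 0.5608).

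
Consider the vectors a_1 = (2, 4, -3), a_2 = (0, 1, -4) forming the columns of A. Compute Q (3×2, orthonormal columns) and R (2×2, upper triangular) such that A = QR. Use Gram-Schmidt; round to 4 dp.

a_1 = (2, 4, -3); ‖a_1‖ = 5.3852, so e_1 = (0.3714, 0.7428, -0.5571).
e_1·a_2 = 0.3714·0 + 0.7428·1 + (-0.5571)·(-4) = 2.9711.
u_2 = a_2 − 2.9711·e_1 = (-1.1034, -1.2069, -2.3448).
‖u_2‖ = 2.8587, so e_2 = (-0.3860, -0.4222, -0.8202).

Q = [[0.3714, -0.3860], [0.7428, -0.4222], [-0.5571, -0.8202]], R = [[5.3852, 2.9711], [0.0000, 2.8587]]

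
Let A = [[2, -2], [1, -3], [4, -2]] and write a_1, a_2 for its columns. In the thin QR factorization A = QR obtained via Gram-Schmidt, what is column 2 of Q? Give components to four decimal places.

q_2 = (-0.2279, -0.9117, 0.3419)

q_1 = a_1/‖a_1‖ = (2, 1, 4)/4.5826 = (0.4364, 0.2182, 0.8729).
r_{12} = q_1·a_2 = -3.2733.
u_2 = a_2 + 3.2733·q_1 = (-0.5714, -2.2857, 0.8571).
‖u_2‖ = 2.5071, so q_2 = (-0.2279, -0.9117, 0.3419).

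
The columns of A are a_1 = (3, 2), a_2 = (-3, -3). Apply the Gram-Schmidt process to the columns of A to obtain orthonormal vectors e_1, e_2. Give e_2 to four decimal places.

e_2 = (0.5547, -0.8321)

a_1 = (3, 2); ‖a_1‖ = 3.6056, so e_1 = (0.8321, 0.5547).
e_1·a_2 = 0.8321·(-3) + 0.5547·(-3) = -4.1603.
u_2 = a_2 + 4.1603·e_1 = (0.4615, -0.6923).
‖u_2‖ = 0.8321, so e_2 = (0.5547, -0.8321).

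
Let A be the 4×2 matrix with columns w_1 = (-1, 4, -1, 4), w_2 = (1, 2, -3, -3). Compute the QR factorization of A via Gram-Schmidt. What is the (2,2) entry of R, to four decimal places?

r_{22} = 4.7836

e_1 = w_1/‖w_1‖ = (-1, 4, -1, 4)/5.8310 = (-0.1715, 0.6860, -0.1715, 0.6860).
r_{12} = e_1·w_2 = -0.3430.
u_2 = w_2 + 0.3430·e_1 = (0.9412, 2.2353, -3.0588, -2.7647).
r_{22} = ‖u_2‖ = 4.7836.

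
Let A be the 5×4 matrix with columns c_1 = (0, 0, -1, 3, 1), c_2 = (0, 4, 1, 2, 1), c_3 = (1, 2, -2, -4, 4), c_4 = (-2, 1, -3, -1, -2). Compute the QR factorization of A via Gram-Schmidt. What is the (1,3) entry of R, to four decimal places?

q_1 = c_1/‖c_1‖ = (0, 0, -1, 3, 1)/3.3166 = (0.0000, 0.0000, -0.3015, 0.9045, 0.3015).
r_{13} = q_1·c_3 = -1.8091.

r_{13} = -1.8091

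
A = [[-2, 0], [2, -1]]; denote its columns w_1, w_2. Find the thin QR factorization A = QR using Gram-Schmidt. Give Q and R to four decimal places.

Q = [[-0.7071, -0.7071], [0.7071, -0.7071]], R = [[2.8284, -0.7071], [0.0000, 0.7071]]

q_1 = w_1/‖w_1‖ = (-2, 2)/2.8284 = (-0.7071, 0.7071).
r_{12} = q_1·w_2 = -0.7071.
u_2 = w_2 + 0.7071·q_1 = (-0.5000, -0.5000).
‖u_2‖ = 0.7071, so q_2 = (-0.7071, -0.7071).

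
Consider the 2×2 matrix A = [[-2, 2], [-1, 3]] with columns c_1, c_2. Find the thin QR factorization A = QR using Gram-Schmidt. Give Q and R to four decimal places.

c_1 = (-2, -1); ‖c_1‖ = 2.2361, so q_1 = (-0.8944, -0.4472).
q_1·c_2 = (-0.8944)·2 + (-0.4472)·3 = -3.1305.
u_2 = c_2 + 3.1305·q_1 = (-0.8000, 1.6000).
‖u_2‖ = 1.7889, so q_2 = (-0.4472, 0.8944).

Q = [[-0.8944, -0.4472], [-0.4472, 0.8944]], R = [[2.2361, -3.1305], [0.0000, 1.7889]]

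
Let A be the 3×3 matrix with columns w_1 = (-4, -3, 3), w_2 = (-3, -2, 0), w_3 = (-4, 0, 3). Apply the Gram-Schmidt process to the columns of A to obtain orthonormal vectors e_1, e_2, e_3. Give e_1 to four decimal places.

e_1 = (-0.6860, -0.5145, 0.5145)

e_1 = w_1/‖w_1‖ = (-4, -3, 3)/5.8310 = (-0.6860, -0.5145, 0.5145).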